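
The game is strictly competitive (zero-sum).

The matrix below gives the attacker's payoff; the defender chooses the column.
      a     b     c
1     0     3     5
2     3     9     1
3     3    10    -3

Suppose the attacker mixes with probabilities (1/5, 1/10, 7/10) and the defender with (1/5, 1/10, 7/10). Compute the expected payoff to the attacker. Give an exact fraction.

63/100

Against (1/5, 1/10, 7/10), each row's expected payoff is 1: 19/5; 2: 11/5; 3: -1/2.
Taking the (1/5, 1/10, 7/10)-weighted average: (1/5)·(19/5) + (1/10)·(11/5) + (7/10)·(-1/2) = 63/100.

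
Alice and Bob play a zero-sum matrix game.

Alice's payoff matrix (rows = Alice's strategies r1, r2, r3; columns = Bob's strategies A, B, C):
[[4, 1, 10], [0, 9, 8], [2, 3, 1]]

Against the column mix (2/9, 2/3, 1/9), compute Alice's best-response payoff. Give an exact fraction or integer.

r1: (4)·(2/9) + (1)·(2/3) + (10)·(1/9) = 8/3.
r2: (0)·(2/9) + (9)·(2/3) + (8)·(1/9) = 62/9.
r3: (2)·(2/9) + (3)·(2/3) + (1)·(1/9) = 23/9.
The best pure response is r2 with expected payoff 62/9.

62/9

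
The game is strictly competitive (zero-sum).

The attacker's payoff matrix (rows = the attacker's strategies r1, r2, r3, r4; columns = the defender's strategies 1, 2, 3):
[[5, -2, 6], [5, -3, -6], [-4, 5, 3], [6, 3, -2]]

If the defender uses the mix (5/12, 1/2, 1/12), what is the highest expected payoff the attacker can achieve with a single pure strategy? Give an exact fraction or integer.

r1: (5)·(5/12) + (-2)·(1/2) + (6)·(1/12) = 19/12.
r2: (5)·(5/12) + (-3)·(1/2) + (-6)·(1/12) = 1/12.
r3: (-4)·(5/12) + (5)·(1/2) + (3)·(1/12) = 13/12.
r4: (6)·(5/12) + (3)·(1/2) + (-2)·(1/12) = 23/6.
The best pure response is r4 with expected payoff 23/6.

23/6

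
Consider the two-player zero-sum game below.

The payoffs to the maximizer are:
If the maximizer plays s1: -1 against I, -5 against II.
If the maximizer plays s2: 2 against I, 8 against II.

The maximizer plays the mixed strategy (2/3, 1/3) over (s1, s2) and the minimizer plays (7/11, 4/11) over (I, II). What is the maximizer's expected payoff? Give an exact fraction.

-8/33

Against (7/11, 4/11), each row's expected payoff is s1: -27/11; s2: 46/11.
Taking the (2/3, 1/3)-weighted average: (2/3)·(-27/11) + (1/3)·(46/11) = -8/33.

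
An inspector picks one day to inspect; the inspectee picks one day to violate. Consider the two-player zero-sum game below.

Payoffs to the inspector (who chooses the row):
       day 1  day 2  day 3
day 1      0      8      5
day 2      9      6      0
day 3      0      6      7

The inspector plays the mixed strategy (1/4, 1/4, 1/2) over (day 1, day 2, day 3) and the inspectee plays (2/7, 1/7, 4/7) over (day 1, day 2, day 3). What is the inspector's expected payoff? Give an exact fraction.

30/7

Against (2/7, 1/7, 4/7), each row's expected payoff is day 1: 4; day 2: 24/7; day 3: 34/7.
Taking the (1/4, 1/4, 1/2)-weighted average: (1/4)·(4) + (1/4)·(24/7) + (1/2)·(34/7) = 30/7.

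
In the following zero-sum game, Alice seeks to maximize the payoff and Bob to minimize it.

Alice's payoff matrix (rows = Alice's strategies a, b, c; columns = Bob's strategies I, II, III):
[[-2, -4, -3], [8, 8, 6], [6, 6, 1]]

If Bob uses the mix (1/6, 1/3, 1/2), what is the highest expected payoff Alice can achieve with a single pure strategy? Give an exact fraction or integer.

7

a: (-2)·(1/6) + (-4)·(1/3) + (-3)·(1/2) = -19/6.
b: (8)·(1/6) + (8)·(1/3) + (6)·(1/2) = 7.
c: (6)·(1/6) + (6)·(1/3) + (1)·(1/2) = 7/2.
The best pure response is b with expected payoff 7.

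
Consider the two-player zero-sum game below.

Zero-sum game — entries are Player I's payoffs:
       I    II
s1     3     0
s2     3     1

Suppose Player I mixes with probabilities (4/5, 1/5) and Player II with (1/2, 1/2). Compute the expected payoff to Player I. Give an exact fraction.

Against (1/2, 1/2), each row's expected payoff is s1: 3/2; s2: 2.
Taking the (4/5, 1/5)-weighted average: (4/5)·(3/2) + (1/5)·(2) = 8/5.

8/5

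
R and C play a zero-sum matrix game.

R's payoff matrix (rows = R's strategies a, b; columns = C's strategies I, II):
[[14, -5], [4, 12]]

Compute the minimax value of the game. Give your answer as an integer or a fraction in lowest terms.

Row minima are -5 and 4, so R's maximin is 4; column maxima are 14 and 12, so C's minimax is 12. These differ, so the equilibrium is in mixed strategies.
Let R play a with probability p. C is indifferent when 14p + 4(1−p) = −5p + 12(1−p), giving p = 8/27.
Let C play I with probability q. R is indifferent when 14q − 5(1−q) = 4q + 12(1−q), giving q = 17/27.
The value is 14·(17/27) + (-5)·(10/27) = 188/27.

188/27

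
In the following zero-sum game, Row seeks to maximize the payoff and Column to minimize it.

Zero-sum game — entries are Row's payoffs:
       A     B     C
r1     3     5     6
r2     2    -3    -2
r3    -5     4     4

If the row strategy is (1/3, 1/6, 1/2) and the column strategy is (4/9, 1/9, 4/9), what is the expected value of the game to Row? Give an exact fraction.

Against (4/9, 1/9, 4/9), each row's expected payoff is r1: 41/9; r2: -1/3; r3: 0.
Taking the (1/3, 1/6, 1/2)-weighted average: (1/3)·(41/9) + (1/6)·(-1/3) + (1/2)·(0) = 79/54.

79/54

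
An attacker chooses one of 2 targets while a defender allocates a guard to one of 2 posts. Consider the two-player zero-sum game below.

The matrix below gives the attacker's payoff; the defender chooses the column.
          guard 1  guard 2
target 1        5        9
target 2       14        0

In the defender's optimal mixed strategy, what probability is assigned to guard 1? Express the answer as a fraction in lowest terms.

1/2

Row minima are 5 and 0, so the attacker's maximin is 5; column maxima are 14 and 9, so the defender's minimax is 9. These differ, so the equilibrium is in mixed strategies.
Let the defender play guard 1 with probability q. The attacker is indifferent when 5q + 9(1−q) = 14q, giving q = 1/2.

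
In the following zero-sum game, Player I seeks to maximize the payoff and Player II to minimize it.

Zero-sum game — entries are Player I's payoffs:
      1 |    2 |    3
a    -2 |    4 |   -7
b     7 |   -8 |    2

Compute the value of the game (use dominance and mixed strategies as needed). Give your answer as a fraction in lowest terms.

-16/7

Column 1 is strictly dominated by 3 for Player II (it gives Player I more in every row).
The remaining 2×2 game on (a, b) × (2, 3) has no saddle point. Let Player I play a with probability p; indifference gives 4p − 8(1−p) = −7p + 2(1−p), so p = 10/21.
Similarly Player II's optimal q on 2 is 3/7, and the value is 4·(3/7) + (-7)·(4/7) = -16/7.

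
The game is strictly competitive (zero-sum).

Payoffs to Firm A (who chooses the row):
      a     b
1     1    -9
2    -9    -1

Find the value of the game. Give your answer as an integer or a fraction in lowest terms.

Row minima are -9 and -9, so Firm A's maximin is -9; column maxima are 1 and -1, so Firm B's minimax is -1. These differ, so the equilibrium is in mixed strategies.
Let Firm A play 1 with probability p. Firm B is indifferent when p − 9(1−p) = −9p − (1−p), giving p = 4/9.
Let Firm B play a with probability q. Firm A is indifferent when q − 9(1−q) = −9q − (1−q), giving q = 4/9.
The value is 1·(4/9) + (-9)·(5/9) = -41/9.

-41/9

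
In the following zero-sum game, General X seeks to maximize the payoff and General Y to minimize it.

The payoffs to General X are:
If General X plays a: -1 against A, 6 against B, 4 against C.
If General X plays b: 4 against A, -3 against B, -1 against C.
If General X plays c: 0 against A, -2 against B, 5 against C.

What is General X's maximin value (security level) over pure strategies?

-1

The worst-case payoff for each row is a: -1, b: -3, c: -2.
The best of these is -1.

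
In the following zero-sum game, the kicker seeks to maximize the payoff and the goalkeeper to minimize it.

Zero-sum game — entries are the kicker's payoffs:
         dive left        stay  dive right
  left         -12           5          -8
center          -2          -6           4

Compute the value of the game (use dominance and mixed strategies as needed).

Column dive right is strictly dominated by dive left for the goalkeeper (it gives the kicker more in every row).
The remaining 2×2 game on (left, center) × (dive left, stay) has no saddle point. Let the kicker play left with probability p; indifference gives −12p − 2(1−p) = 5p − 6(1−p), so p = 4/21.
Similarly the goalkeeper's optimal q on dive left is 11/21, and the value is -12·(11/21) + (5)·(10/21) = -82/21.

-82/21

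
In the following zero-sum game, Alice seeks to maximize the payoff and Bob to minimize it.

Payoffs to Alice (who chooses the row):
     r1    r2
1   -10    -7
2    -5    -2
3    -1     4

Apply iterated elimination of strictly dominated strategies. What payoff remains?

-1

Row 1 is strictly dominated by row 2 (-5>-10, -2>-7); eliminate 1.
Column r2 is strictly dominated by r1 for Bob (-5<-2, -1<4); eliminate r2.
Row 2 is strictly dominated by row 3 (-1>-5); eliminate 2.
Only (3, r1) remains, with payoff -1.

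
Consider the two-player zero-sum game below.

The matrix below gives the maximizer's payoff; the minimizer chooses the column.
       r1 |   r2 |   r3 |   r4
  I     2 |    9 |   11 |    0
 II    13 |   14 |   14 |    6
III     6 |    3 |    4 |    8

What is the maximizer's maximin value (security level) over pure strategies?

The worst-case payoff for each row is I: 0, II: 6, III: 3.
The best of these is 6.

6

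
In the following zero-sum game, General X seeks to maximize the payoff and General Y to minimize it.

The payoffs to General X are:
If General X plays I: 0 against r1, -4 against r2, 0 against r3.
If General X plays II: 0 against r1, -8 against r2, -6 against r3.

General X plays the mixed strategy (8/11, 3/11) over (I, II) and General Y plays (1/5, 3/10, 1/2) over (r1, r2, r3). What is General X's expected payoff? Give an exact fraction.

Against (1/5, 3/10, 1/2), each row's expected payoff is I: -6/5; II: -27/5.
Taking the (8/11, 3/11)-weighted average: (8/11)·(-6/5) + (3/11)·(-27/5) = -129/55.

-129/55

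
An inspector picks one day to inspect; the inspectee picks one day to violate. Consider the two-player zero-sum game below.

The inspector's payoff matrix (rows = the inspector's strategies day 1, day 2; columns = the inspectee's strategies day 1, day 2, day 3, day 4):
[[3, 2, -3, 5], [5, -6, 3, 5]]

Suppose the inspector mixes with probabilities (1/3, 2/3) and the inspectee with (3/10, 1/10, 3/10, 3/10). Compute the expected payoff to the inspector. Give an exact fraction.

Against (3/10, 1/10, 3/10, 3/10), each row's expected payoff is day 1: 17/10; day 2: 33/10.
Taking the (1/3, 2/3)-weighted average: (1/3)·(17/10) + (2/3)·(33/10) = 83/30.

83/30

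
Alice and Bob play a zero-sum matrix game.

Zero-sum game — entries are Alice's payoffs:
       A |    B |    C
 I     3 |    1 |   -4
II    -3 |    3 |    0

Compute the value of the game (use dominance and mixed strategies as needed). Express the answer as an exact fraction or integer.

-6/5

Column B is strictly dominated by C for Bob (it gives Alice more in every row).
The remaining 2×2 game on (I, II) × (A, C) has no saddle point. Let Alice play I with probability p; indifference gives 3p − 3(1−p) = −4p, so p = 3/10.
Similarly Bob's optimal q on A is 2/5, and the value is 3·(2/5) + (-4)·(3/5) = -6/5.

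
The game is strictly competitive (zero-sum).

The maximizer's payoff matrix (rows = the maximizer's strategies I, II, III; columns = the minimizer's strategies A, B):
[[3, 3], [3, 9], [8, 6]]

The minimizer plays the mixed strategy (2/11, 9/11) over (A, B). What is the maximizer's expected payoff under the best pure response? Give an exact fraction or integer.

I: (3)·(2/11) + (3)·(9/11) = 3.
II: (3)·(2/11) + (9)·(9/11) = 87/11.
III: (8)·(2/11) + (6)·(9/11) = 70/11.
The best pure response is II with expected payoff 87/11.

87/11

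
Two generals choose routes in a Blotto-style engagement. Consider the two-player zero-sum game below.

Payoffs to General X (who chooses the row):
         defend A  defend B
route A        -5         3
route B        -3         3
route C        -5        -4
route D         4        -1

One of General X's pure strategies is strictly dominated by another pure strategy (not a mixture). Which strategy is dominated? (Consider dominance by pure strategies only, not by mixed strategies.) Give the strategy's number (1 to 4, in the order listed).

3

Compare route C with route B: -3 > -5, 3 > -4.
So route B strictly dominates route C for General X; route C is strictly dominated.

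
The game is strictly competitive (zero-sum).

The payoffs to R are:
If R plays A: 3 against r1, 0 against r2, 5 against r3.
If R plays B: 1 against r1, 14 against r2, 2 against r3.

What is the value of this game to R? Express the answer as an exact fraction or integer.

Column r3 is strictly dominated by r1 for C (it gives R more in every row).
The remaining 2×2 game on (A, B) × (r1, r2) has no saddle point. Let R play A with probability p; indifference gives 3p + (1−p) = 14(1−p), so p = 13/16.
Similarly C's optimal q on r1 is 7/8, and the value is 3·(7/8) + (0)·(1/8) = 21/8.

21/8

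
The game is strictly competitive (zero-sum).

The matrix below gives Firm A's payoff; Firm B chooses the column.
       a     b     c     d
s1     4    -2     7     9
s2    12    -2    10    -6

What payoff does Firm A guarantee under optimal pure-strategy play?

Row minima: -2, -6 → Firm A's maximin is -2.
Column maxima: 12, -2, 10, 9 → Firm B's minimax is -2.
They coincide at (s1, b), so the value is -2.

-2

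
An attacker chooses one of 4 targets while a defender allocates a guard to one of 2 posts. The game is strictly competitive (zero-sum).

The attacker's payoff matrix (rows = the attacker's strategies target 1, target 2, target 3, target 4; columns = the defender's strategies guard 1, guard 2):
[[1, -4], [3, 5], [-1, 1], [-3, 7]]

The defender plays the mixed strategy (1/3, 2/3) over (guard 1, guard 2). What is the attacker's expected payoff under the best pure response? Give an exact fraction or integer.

13/3

target 1: (1)·(1/3) + (-4)·(2/3) = -7/3.
target 2: (3)·(1/3) + (5)·(2/3) = 13/3.
target 3: (-1)·(1/3) + (1)·(2/3) = 1/3.
target 4: (-3)·(1/3) + (7)·(2/3) = 11/3.
The best pure response is target 2 with expected payoff 13/3.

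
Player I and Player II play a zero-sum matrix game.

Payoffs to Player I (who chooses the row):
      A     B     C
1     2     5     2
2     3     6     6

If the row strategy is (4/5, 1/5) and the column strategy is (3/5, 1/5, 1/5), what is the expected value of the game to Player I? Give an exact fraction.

73/25

Against (3/5, 1/5, 1/5), each row's expected payoff is 1: 13/5; 2: 21/5.
Taking the (4/5, 1/5)-weighted average: (4/5)·(13/5) + (1/5)·(21/5) = 73/25.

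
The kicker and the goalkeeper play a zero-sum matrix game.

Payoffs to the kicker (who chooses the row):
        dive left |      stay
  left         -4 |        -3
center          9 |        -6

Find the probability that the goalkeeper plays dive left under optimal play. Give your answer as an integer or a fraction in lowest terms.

3/16

Row minima are -4 and -6, so the kicker's maximin is -4; column maxima are 9 and -3, so the goalkeeper's minimax is -3. These differ, so the equilibrium is in mixed strategies.
Let the goalkeeper play dive left with probability q. The kicker is indifferent when −4q − 3(1−q) = 9q − 6(1−q), giving q = 3/16.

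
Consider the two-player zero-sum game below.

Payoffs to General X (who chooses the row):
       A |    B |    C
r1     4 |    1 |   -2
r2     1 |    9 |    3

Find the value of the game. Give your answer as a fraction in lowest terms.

7/4

Column B is strictly dominated by C for General Y (it gives General X more in every row).
The remaining 2×2 game on (r1, r2) × (A, C) has no saddle point. Let General X play r1 with probability p; indifference gives 4p + (1−p) = −2p + 3(1−p), so p = 1/4.
Similarly General Y's optimal q on A is 5/8, and the value is 4·(5/8) + (-2)·(3/8) = 7/4.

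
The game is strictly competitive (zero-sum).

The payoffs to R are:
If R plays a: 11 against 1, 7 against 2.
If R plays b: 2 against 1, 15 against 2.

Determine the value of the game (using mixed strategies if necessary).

151/17

Row minima are 7 and 2, so R's maximin is 7; column maxima are 11 and 15, so C's minimax is 11. These differ, so the equilibrium is in mixed strategies.
Let R play a with probability p. C is indifferent when 11p + 2(1−p) = 7p + 15(1−p), giving p = 13/17.
Let C play 1 with probability q. R is indifferent when 11q + 7(1−q) = 2q + 15(1−q), giving q = 8/17.
The value is 11·(8/17) + (7)·(9/17) = 151/17.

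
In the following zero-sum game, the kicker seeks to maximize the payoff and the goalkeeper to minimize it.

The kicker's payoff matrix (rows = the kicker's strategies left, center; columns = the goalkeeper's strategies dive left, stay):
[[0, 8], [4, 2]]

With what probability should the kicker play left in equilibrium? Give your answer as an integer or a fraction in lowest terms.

1/5

Row minima are 0 and 2, so the kicker's maximin is 2; column maxima are 4 and 8, so the goalkeeper's minimax is 4. These differ, so the equilibrium is in mixed strategies.
Let the kicker play left with probability p. The goalkeeper is indifferent when 4(1−p) = 8p + 2(1−p), giving p = 1/5.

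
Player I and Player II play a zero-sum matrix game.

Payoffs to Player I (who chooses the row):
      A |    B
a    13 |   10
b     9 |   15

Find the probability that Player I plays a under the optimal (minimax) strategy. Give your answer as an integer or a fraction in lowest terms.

2/3

Row minima are 10 and 9, so Player I's maximin is 10; column maxima are 13 and 15, so Player II's minimax is 13. These differ, so the equilibrium is in mixed strategies.
Let Player I play a with probability p. Player II is indifferent when 13p + 9(1−p) = 10p + 15(1−p), giving p = 2/3.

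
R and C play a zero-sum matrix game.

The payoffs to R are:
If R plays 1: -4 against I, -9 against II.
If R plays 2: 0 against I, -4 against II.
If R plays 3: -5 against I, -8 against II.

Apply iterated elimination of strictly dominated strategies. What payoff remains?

-4

Row 3 is strictly dominated by row 2 (0>-5, -4>-8); eliminate 3.
Column I is strictly dominated by II for C (-9<-4, -4<0); eliminate I.
Row 1 is strictly dominated by row 2 (-4>-9); eliminate 1.
Only (2, II) remains, with payoff -4.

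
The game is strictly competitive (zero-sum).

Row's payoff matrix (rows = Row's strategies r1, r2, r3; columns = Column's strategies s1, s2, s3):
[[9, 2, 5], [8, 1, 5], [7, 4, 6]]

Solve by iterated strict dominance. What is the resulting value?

4

Column s3 is strictly dominated by s2 for Column (2<5, 1<5, 4<6); eliminate s3.
Row r2 is strictly dominated by row r1 (9>8, 2>1); eliminate r2.
Column s1 is strictly dominated by s2 for Column (2<9, 4<7); eliminate s1.
Row r1 is strictly dominated by row r3 (4>2); eliminate r1.
Only (r3, s2) remains, with payoff 4.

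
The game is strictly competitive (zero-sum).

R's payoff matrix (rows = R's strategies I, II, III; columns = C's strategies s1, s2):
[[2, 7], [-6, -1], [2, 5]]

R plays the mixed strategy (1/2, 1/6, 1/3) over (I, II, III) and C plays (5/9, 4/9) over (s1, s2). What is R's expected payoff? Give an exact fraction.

70/27

Against (5/9, 4/9), each row's expected payoff is I: 38/9; II: -34/9; III: 10/3.
Taking the (1/2, 1/6, 1/3)-weighted average: (1/2)·(38/9) + (1/6)·(-34/9) + (1/3)·(10/3) = 70/27.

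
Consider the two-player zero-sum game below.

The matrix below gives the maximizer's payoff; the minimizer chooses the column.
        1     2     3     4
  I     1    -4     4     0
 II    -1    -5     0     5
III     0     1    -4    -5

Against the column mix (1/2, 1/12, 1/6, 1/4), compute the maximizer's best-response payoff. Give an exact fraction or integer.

5/6

I: (1)·(1/2) + (-4)·(1/12) + (4)·(1/6) + (0)·(1/4) = 5/6.
II: (-1)·(1/2) + (-5)·(1/12) + (0)·(1/6) + (5)·(1/4) = 1/3.
III: (0)·(1/2) + (1)·(1/12) + (-4)·(1/6) + (-5)·(1/4) = -11/6.
The best pure response is I with expected payoff 5/6.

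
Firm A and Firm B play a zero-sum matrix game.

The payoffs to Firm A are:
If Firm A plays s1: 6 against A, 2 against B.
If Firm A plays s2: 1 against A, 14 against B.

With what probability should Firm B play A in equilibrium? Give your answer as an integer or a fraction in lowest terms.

Row minima are 2 and 1, so Firm A's maximin is 2; column maxima are 6 and 14, so Firm B's minimax is 6. These differ, so the equilibrium is in mixed strategies.
Let Firm B play A with probability q. Firm A is indifferent when 6q + 2(1−q) = q + 14(1−q), giving q = 12/17.

12/17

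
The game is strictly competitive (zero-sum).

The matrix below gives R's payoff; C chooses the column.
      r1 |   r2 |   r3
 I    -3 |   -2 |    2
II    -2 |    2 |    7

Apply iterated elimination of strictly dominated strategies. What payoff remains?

-2

Row I is strictly dominated by row II (-2>-3, 2>-2, 7>2); eliminate I.
Column r2 is strictly dominated by r1 for C (-2<2); eliminate r2.
Column r3 is strictly dominated by r1 for C (-2<7); eliminate r3.
Only (II, r1) remains, with payoff -2.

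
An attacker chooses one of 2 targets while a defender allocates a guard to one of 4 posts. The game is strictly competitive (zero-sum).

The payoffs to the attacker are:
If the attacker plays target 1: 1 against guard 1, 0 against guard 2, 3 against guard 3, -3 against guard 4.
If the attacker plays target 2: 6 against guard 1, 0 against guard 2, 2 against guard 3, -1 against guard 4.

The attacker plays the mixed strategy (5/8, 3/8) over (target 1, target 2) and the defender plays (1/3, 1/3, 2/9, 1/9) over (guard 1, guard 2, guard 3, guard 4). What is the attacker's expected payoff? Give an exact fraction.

Against (1/3, 1/3, 2/9, 1/9), each row's expected payoff is target 1: 2/3; target 2: 7/3.
Taking the (5/8, 3/8)-weighted average: (5/8)·(2/3) + (3/8)·(7/3) = 31/24.

31/24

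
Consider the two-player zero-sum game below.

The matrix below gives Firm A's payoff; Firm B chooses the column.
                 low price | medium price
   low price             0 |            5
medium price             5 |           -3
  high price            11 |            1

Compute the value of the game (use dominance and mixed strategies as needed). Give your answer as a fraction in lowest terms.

11/3

Row medium price is strictly dominated by row high price, so Firm A never plays it.
The remaining 2×2 game on (low price, high price) × (low price, medium price) has no saddle point. Let Firm A play low price with probability p; indifference gives 11(1−p) = 5p + (1−p), so p = 2/3.
Similarly Firm B's optimal q on low price is 4/15, and the value is 0·(4/15) + (5)·(11/15) = 11/3.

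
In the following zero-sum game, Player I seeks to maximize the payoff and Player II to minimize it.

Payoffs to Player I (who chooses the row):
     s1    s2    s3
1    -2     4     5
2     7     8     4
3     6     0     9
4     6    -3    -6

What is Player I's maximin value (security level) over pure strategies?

4

The worst-case payoff for each row is 1: -2, 2: 4, 3: 0, 4: -6.
The best of these is 4.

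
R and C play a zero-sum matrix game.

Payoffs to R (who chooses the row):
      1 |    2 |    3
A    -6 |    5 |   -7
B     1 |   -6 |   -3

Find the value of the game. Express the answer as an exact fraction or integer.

Column 1 is strictly dominated by 3 for C (it gives R more in every row).
The remaining 2×2 game on (A, B) × (2, 3) has no saddle point. Let R play A with probability p; indifference gives 5p − 6(1−p) = −7p − 3(1−p), so p = 1/5.
Similarly C's optimal q on 2 is 4/15, and the value is 5·(4/15) + (-7)·(11/15) = -19/5.

-19/5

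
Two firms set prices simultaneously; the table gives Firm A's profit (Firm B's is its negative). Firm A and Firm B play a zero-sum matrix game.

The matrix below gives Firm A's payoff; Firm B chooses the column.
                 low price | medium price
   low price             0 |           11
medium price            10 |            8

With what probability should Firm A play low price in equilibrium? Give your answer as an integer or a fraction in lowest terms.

2/13

Row minima are 0 and 8, so Firm A's maximin is 8; column maxima are 10 and 11, so Firm B's minimax is 10. These differ, so the equilibrium is in mixed strategies.
Let Firm A play low price with probability p. Firm B is indifferent when 10(1−p) = 11p + 8(1−p), giving p = 2/13.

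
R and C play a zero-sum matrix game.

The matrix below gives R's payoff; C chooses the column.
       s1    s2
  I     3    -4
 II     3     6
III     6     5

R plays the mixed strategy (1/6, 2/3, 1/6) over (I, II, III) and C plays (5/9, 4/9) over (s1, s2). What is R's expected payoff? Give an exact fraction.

205/54

Against (5/9, 4/9), each row's expected payoff is I: -1/9; II: 13/3; III: 50/9.
Taking the (1/6, 2/3, 1/6)-weighted average: (1/6)·(-1/9) + (2/3)·(13/3) + (1/6)·(50/9) = 205/54.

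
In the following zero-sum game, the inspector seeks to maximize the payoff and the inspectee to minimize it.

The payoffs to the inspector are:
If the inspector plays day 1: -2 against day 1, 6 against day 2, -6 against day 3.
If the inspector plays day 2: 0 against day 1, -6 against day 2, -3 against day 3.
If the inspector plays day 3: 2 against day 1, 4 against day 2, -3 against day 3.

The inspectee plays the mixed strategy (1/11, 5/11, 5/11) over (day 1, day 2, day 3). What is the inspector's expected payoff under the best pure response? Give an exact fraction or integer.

7/11

day 1: (-2)·(1/11) + (6)·(5/11) + (-6)·(5/11) = -2/11.
day 2: (0)·(1/11) + (-6)·(5/11) + (-3)·(5/11) = -45/11.
day 3: (2)·(1/11) + (4)·(5/11) + (-3)·(5/11) = 7/11.
The best pure response is day 3 with expected payoff 7/11.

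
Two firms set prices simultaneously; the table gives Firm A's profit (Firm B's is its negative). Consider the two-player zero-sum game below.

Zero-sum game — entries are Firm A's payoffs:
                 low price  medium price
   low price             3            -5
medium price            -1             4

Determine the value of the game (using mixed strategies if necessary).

7/13

Row minima are -5 and -1, so Firm A's maximin is -1; column maxima are 3 and 4, so Firm B's minimax is 3. These differ, so the equilibrium is in mixed strategies.
Let Firm A play low price with probability p. Firm B is indifferent when 3p − (1−p) = −5p + 4(1−p), giving p = 5/13.
Let Firm B play low price with probability q. Firm A is indifferent when 3q − 5(1−q) = −q + 4(1−q), giving q = 9/13.
The value is 3·(9/13) + (-5)·(4/13) = 7/13.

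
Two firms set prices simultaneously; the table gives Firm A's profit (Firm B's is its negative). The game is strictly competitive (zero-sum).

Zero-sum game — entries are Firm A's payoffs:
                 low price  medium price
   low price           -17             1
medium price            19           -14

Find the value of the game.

Row minima are -17 and -14, so Firm A's maximin is -14; column maxima are 19 and 1, so Firm B's minimax is 1. These differ, so the equilibrium is in mixed strategies.
Let Firm A play low price with probability p. Firm B is indifferent when −17p + 19(1−p) = p − 14(1−p), giving p = 11/17.
Let Firm B play low price with probability q. Firm A is indifferent when −17q + (1−q) = 19q − 14(1−q), giving q = 5/17.
The value is -17·(5/17) + (1)·(12/17) = -73/17.

-73/17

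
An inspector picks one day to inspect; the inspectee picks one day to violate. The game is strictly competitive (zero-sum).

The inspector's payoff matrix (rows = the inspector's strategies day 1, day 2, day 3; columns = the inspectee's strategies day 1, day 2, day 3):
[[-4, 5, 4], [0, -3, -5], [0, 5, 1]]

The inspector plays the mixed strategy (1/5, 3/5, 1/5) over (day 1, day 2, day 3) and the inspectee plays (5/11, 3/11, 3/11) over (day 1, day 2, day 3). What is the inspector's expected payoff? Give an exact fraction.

-47/55

Against (5/11, 3/11, 3/11), each row's expected payoff is day 1: 7/11; day 2: -24/11; day 3: 18/11.
Taking the (1/5, 3/5, 1/5)-weighted average: (1/5)·(7/11) + (3/5)·(-24/11) + (1/5)·(18/11) = -47/55.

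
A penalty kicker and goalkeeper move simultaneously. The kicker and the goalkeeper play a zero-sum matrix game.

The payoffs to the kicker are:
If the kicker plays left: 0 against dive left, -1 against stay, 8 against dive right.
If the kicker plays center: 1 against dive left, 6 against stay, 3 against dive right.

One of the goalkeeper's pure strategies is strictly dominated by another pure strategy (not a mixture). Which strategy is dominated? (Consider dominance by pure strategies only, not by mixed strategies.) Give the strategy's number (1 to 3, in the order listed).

3

The goalkeeper prefers columns that give the kicker less. Compare dive right with dive left: 0 < 8, 1 < 3.
So dive left strictly dominates dive right for the goalkeeper; dive right is strictly dominated.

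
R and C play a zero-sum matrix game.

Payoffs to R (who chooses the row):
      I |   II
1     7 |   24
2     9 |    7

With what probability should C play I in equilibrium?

17/19

Row minima are 7 and 7, so R's maximin is 7; column maxima are 9 and 24, so C's minimax is 9. These differ, so the equilibrium is in mixed strategies.
Let C play I with probability q. R is indifferent when 7q + 24(1−q) = 9q + 7(1−q), giving q = 17/19.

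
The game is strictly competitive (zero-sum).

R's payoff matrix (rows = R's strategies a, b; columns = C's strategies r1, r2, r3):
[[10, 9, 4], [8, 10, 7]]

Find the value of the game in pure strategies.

7

Row minima: 4, 7 → R's maximin is 7.
Column maxima: 10, 10, 7 → C's minimax is 7.
They coincide at (b, r3), so the value is 7.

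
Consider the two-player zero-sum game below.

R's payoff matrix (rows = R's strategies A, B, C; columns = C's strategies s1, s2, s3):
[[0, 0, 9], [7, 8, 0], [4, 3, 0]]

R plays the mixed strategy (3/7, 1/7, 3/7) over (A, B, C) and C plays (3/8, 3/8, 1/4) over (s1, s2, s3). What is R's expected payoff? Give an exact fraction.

Against (3/8, 3/8, 1/4), each row's expected payoff is A: 9/4; B: 45/8; C: 21/8.
Taking the (3/7, 1/7, 3/7)-weighted average: (3/7)·(9/4) + (1/7)·(45/8) + (3/7)·(21/8) = 81/28.

81/28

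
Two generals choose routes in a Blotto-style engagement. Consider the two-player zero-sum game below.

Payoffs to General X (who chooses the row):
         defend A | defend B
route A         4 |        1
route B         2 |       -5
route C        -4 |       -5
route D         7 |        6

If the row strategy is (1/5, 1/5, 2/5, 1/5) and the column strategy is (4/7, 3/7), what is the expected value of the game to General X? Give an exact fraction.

Against (4/7, 3/7), each row's expected payoff is route A: 19/7; route B: -1; route C: -31/7; route D: 46/7.
Taking the (1/5, 1/5, 2/5, 1/5)-weighted average: (1/5)·(19/7) + (1/5)·(-1) + (2/5)·(-31/7) + (1/5)·(46/7) = -4/35.

-4/35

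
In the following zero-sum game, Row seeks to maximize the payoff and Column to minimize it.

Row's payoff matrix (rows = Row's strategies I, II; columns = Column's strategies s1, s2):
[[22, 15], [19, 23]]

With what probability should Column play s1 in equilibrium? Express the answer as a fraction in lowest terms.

8/11

Row minima are 15 and 19, so Row's maximin is 19; column maxima are 22 and 23, so Column's minimax is 22. These differ, so the equilibrium is in mixed strategies.
Let Column play s1 with probability q. Row is indifferent when 22q + 15(1−q) = 19q + 23(1−q), giving q = 8/11.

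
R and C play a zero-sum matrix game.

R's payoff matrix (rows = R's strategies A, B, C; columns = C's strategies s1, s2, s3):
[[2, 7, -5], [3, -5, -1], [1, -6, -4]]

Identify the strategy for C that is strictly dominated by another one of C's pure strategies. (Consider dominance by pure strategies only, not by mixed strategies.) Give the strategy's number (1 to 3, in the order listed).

C prefers columns that give R less. Compare s1 with s3: -5 < 2, -1 < 3, -4 < 1.
So s3 strictly dominates s1 for C; s1 is strictly dominated.

1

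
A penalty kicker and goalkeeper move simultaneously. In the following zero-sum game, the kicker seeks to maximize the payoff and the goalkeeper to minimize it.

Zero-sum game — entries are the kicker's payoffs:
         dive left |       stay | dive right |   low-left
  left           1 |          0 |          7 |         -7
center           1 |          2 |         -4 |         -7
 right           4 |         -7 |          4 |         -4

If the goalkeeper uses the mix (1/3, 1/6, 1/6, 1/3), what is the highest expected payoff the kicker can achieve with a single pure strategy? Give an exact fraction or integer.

-1/2

left: (1)·(1/3) + (0)·(1/6) + (7)·(1/6) + (-7)·(1/3) = -5/6.
center: (1)·(1/3) + (2)·(1/6) + (-4)·(1/6) + (-7)·(1/3) = -7/3.
right: (4)·(1/3) + (-7)·(1/6) + (4)·(1/6) + (-4)·(1/3) = -1/2.
The best pure response is right with expected payoff -1/2.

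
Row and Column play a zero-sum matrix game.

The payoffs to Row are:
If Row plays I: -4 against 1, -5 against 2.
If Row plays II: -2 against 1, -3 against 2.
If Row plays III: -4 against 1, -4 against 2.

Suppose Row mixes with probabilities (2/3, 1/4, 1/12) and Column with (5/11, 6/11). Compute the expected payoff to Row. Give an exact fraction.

-4

Against (5/11, 6/11), each row's expected payoff is I: -50/11; II: -28/11; III: -4.
Taking the (2/3, 1/4, 1/12)-weighted average: (2/3)·(-50/11) + (1/4)·(-28/11) + (1/12)·(-4) = -4.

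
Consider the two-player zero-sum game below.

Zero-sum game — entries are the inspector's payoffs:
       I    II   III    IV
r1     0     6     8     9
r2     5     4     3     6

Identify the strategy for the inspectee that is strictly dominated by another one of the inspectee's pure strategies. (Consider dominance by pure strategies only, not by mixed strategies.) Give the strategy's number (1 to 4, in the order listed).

The inspectee prefers columns that give the inspector less. Compare IV with I: 0 < 9, 5 < 6.
So I strictly dominates IV for the inspectee; IV is strictly dominated.

4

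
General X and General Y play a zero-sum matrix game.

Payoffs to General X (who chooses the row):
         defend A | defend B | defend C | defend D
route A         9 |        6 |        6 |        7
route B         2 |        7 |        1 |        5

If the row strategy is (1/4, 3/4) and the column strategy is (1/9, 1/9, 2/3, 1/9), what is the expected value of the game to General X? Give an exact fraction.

59/18

Against (1/9, 1/9, 2/3, 1/9), each row's expected payoff is route A: 58/9; route B: 20/9.
Taking the (1/4, 3/4)-weighted average: (1/4)·(58/9) + (3/4)·(20/9) = 59/18.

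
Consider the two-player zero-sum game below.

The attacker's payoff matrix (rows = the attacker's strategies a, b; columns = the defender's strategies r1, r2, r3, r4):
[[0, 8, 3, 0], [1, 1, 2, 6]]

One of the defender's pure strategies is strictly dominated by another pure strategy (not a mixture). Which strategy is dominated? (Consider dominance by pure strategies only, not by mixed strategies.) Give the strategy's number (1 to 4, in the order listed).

3

The defender prefers columns that give the attacker less. Compare r3 with r1: 0 < 3, 1 < 2.
So r1 strictly dominates r3 for the defender; r3 is strictly dominated.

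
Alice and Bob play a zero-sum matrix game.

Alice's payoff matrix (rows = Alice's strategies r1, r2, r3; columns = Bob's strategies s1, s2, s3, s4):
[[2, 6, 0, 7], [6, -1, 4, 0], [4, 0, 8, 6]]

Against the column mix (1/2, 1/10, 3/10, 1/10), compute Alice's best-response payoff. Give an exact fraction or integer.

5

r1: (2)·(1/2) + (6)·(1/10) + (0)·(3/10) + (7)·(1/10) = 23/10.
r2: (6)·(1/2) + (-1)·(1/10) + (4)·(3/10) + (0)·(1/10) = 41/10.
r3: (4)·(1/2) + (0)·(1/10) + (8)·(3/10) + (6)·(1/10) = 5.
The best pure response is r3 with expected payoff 5.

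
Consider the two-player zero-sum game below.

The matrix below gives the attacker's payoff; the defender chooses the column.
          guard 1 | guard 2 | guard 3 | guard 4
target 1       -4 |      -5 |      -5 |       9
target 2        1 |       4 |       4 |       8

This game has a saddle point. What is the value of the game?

1

Row minima: -5, 1 → the attacker's maximin is 1.
Column maxima: 1, 4, 4, 9 → the defender's minimax is 1.
They coincide at (target 2, guard 1), so the value is 1.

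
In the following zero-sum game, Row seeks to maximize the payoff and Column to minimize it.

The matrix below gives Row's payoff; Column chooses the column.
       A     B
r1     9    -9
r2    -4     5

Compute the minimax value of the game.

1/3

Row minima are -9 and -4, so Row's maximin is -4; column maxima are 9 and 5, so Column's minimax is 5. These differ, so the equilibrium is in mixed strategies.
Let Row play r1 with probability p. Column is indifferent when 9p − 4(1−p) = −9p + 5(1−p), giving p = 1/3.
Let Column play A with probability q. Row is indifferent when 9q − 9(1−q) = −4q + 5(1−q), giving q = 14/27.
The value is 9·(14/27) + (-9)·(13/27) = 1/3.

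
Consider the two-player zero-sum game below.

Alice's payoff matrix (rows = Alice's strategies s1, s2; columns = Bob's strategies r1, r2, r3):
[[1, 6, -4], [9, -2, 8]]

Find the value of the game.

Column r1 is strictly dominated by r3 for Bob (it gives Alice more in every row).
The remaining 2×2 game on (s1, s2) × (r2, r3) has no saddle point. Let Alice play s1 with probability p; indifference gives 6p − 2(1−p) = −4p + 8(1−p), so p = 1/2.
Similarly Bob's optimal q on r2 is 3/5, and the value is 6·(3/5) + (-4)·(2/5) = 2.

2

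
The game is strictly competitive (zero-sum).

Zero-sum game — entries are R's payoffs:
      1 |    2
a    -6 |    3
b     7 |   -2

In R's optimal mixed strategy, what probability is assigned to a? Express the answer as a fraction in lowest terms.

Row minima are -6 and -2, so R's maximin is -2; column maxima are 7 and 3, so C's minimax is 3. These differ, so the equilibrium is in mixed strategies.
Let R play a with probability p. C is indifferent when −6p + 7(1−p) = 3p − 2(1−p), giving p = 1/2.

1/2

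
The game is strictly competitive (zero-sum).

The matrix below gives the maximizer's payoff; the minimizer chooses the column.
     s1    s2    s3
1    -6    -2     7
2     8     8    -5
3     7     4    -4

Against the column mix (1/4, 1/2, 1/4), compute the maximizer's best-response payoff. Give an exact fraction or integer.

1: (-6)·(1/4) + (-2)·(1/2) + (7)·(1/4) = -3/4.
2: (8)·(1/4) + (8)·(1/2) + (-5)·(1/4) = 19/4.
3: (7)·(1/4) + (4)·(1/2) + (-4)·(1/4) = 11/4.
The best pure response is 2 with expected payoff 19/4.

19/4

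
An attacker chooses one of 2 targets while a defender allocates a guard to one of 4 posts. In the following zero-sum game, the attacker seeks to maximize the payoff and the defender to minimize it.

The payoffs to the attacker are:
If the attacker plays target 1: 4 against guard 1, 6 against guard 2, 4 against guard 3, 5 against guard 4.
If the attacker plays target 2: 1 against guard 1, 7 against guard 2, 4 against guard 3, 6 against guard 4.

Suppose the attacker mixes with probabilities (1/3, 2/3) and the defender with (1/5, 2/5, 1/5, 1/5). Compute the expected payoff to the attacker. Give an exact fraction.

5

Against (1/5, 2/5, 1/5, 1/5), each row's expected payoff is target 1: 5; target 2: 5.
Taking the (1/3, 2/3)-weighted average: (1/3)·(5) + (2/3)·(5) = 5.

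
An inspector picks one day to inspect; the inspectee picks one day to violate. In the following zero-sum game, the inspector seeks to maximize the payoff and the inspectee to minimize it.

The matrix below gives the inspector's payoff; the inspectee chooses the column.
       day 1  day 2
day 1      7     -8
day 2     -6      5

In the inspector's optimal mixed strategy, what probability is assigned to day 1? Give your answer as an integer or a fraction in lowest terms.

Row minima are -8 and -6, so the inspector's maximin is -6; column maxima are 7 and 5, so the inspectee's minimax is 5. These differ, so the equilibrium is in mixed strategies.
Let the inspector play day 1 with probability p. The inspectee is indifferent when 7p − 6(1−p) = −8p + 5(1−p), giving p = 11/26.

11/26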